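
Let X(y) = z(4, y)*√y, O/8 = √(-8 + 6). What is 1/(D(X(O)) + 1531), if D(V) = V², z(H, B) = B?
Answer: 1531/4441113 + 1024*I*√2/4441113 ≈ 0.00034473 + 0.00032608*I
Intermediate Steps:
O = 8*I*√2 (O = 8*√(-8 + 6) = 8*√(-2) = 8*(I*√2) = 8*I*√2 ≈ 11.314*I)
X(y) = y^(3/2) (X(y) = y*√y = y^(3/2))
1/(D(X(O)) + 1531) = 1/(((8*I*√2)^(3/2))² + 1531) = 1/((32*2^(¼)*I^(3/2))² + 1531) = 1/(-1024*I*√2 + 1531) = 1/(1531 - 1024*I*√2)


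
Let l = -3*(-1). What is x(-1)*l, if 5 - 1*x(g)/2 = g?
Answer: 36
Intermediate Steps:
l = 3
x(g) = 10 - 2*g
x(-1)*l = (10 - 2*(-1))*3 = (10 + 2)*3 = 12*3 = 36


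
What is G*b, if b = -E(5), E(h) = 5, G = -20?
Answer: 100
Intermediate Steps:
b = -5 (b = -1*5 = -5)
G*b = -20*(-5) = 100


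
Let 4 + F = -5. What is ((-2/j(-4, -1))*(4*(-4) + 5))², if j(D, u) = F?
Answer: 484/81 ≈ 5.9753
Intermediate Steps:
F = -9 (F = -4 - 5 = -9)
j(D, u) = -9
((-2/j(-4, -1))*(4*(-4) + 5))² = ((-2/(-9))*(4*(-4) + 5))² = ((-⅑*(-2))*(-16 + 5))² = ((2/9)*(-11))² = (-22/9)² = 484/81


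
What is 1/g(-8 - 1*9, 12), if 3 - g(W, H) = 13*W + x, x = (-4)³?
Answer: 1/288 ≈ 0.0034722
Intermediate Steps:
x = -64
g(W, H) = 67 - 13*W (g(W, H) = 3 - (13*W - 64) = 3 - (-64 + 13*W) = 3 + (64 - 13*W) = 67 - 13*W)
1/g(-8 - 1*9, 12) = 1/(67 - 13*(-8 - 1*9)) = 1/(67 - 13*(-8 - 9)) = 1/(67 - 13*(-17)) = 1/(67 + 221) = 1/288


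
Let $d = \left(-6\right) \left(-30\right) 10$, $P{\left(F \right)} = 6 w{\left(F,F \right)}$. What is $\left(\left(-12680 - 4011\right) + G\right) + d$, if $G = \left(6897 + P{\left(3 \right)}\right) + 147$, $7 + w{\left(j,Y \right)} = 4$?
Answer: $-7865$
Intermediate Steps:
$w{\left(j,Y \right)} = -3$ ($w{\left(j,Y \right)} = -7 + 4 = -3$)
$P{\left(F \right)} = -18$ ($P{\left(F \right)} = 6 \left(-3\right) = -18$)
$G = 7026$ ($G = \left(6897 - 18\right) + 147 = 6879 + 147 = 7026$)
$d = 1800$ ($d = 180 \cdot 10 = 1800$)
$\left(\left(-12680 - 4011\right) + G\right) + d = \left(\left(-12680 - 4011\right) + 7026\right) + 1800 = \left(-16691 + 7026\right) + 1800 = -9665 + 1800 = -7865$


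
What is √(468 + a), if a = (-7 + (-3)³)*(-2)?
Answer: 2*√134 ≈ 23.152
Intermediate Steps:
a = 68 (a = (-7 - 27)*(-2) = -34*(-2) = 68)
√(468 + a) = √(468 + 68) = √536 = 2*√134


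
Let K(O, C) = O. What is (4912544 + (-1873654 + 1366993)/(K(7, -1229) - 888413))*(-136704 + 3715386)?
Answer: 7809281891876615025/444203 ≈ 1.7580e+13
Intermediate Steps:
(4912544 + (-1873654 + 1366993)/(K(7, -1229) - 888413))*(-136704 + 3715386) = (4912544 + (-1873654 + 1366993)/(7 - 888413))*(-136704 + 3715386) = (4912544 - 506661/(-888406))*3578682 = (4912544 - 506661*(-1/888406))*3578682 = (4912544 + 506661/888406)*3578682 = (4364334071525/888406)*3578682 = 7809281891876615025/444203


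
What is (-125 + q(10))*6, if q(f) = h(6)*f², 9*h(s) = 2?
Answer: -1850/3 ≈ -616.67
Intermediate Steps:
h(s) = 2/9 (h(s) = (⅑)*2 = 2/9)
q(f) = 2*f²/9
(-125 + q(10))*6 = (-125 + (2/9)*10²)*6 = (-125 + (2/9)*100)*6 = (-125 + 200/9)*6 = -925/9*6 = -1850/3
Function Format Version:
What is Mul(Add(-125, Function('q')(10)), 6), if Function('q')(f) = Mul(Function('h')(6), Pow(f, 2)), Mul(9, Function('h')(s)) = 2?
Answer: Rational(-1850, 3) ≈ -616.67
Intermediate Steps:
Function('h')(s) = Rational(2, 9) (Function('h')(s) = Mul(Rational(1, 9), 2) = Rational(2, 9))
Function('q')(f) = Mul(Rational(2, 9), Pow(f, 2))
Mul(Add(-125, Function('q')(10)), 6) = Mul(Add(-125, Mul(Rational(2, 9), Pow(10, 2))), 6) = Mul(Add(-125, Mul(Rational(2, 9), 100)), 6) = Mul(Add(-125, Rational(200, 9)), 6) = Mul(Rational(-925, 9), 6) = Rational(-1850, 3)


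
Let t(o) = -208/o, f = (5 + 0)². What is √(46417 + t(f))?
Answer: 3*√128913/5 ≈ 215.43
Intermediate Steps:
f = 25 (f = 5² = 25)
√(46417 + t(f)) = √(46417 - 208/25) = √(1160217/25) = 3*√128913/5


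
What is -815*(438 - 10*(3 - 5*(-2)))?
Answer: -251020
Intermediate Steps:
-815*(438 - 10*(3 - 5*(-2))) = -815*(438 - 10*(3 + 10)) = -815*(438 - 10*13) = -815*(438 - 130) = -815*308 = -251020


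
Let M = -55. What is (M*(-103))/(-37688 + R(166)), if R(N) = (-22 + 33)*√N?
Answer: -106751260/710182629 - 62315*√166/1420365258 ≈ -0.15088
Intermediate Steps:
R(N) = 11*√N
(M*(-103))/(-37688 + R(166)) = (-55*(-103))/(-37688 + 11*√166) = 5665/(-37688 + 11*√166)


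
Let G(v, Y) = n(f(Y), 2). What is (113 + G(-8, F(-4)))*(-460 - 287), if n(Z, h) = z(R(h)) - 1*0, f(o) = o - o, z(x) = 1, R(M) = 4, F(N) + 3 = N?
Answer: -85158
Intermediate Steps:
F(N) = -3 + N
f(o) = 0
n(Z, h) = 1 (n(Z, h) = 1 - 1*0 = 1 + 0 = 1)
G(v, Y) = 1
(113 + G(-8, F(-4)))*(-460 - 287) = (113 + 1)*(-460 - 287) = 114*(-747) = -85158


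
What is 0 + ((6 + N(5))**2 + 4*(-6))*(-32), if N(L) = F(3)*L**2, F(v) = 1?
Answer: -29984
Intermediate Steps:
N(L) = L**2 (N(L) = 1*L**2 = L**2)
0 + ((6 + N(5))**2 + 4*(-6))*(-32) = 0 + ((6 + 5**2)**2 + 4*(-6))*(-32) = 0 + ((6 + 25)**2 - 24)*(-32) = 0 + (31**2 - 24)*(-32) = 0 + (961 - 24)*(-32) = 0 + 937*(-32) = 0 - 29984 = -29984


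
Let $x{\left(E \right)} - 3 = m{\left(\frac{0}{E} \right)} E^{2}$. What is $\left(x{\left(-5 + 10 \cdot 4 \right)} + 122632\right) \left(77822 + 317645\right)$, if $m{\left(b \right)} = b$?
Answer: $48498095545$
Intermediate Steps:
$x{\left(E \right)} = 3$ ($x{\left(E \right)} = 3 + \frac{0}{E} E^{2} = 3 + 0 E^{2} = 3 + 0 = 3$)
$\left(x{\left(-5 + 10 \cdot 4 \right)} + 122632\right) \left(77822 + 317645\right) = \left(3 + 122632\right) \left(77822 + 317645\right) = 122635 \cdot 395467 = 48498095545$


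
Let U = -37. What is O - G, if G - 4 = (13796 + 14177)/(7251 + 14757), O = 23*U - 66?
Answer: -20297341/22008 ≈ -922.27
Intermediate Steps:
O = -917 (O = 23*(-37) - 66 = -851 - 66 = -917)
G = 116005/22008 (G = 4 + (13796 + 14177)/(7251 + 14757) = 4 + 27973/22008 = 116005/22008 ≈ 5.2710)
O - G = -917 - 1*116005/22008 = -917 - 116005/22008 = -20297341/22008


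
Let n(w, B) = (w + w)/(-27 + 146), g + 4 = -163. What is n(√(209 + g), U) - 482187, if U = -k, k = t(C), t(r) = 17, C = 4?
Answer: -482187 + 2*√42/119 ≈ -4.8219e+5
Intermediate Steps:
g = -167 (g = -4 - 163 = -167)
k = 17
U = -17 (U = -1*17 = -17)
n(w, B) = 2*w/119 (n(w, B) = (2*w)/119 = (2*w)*(1/119) = 2*w/119)
n(√(209 + g), U) - 482187 = 2*√(209 - 167)/119 - 482187 = 2*√42/119 - 482187 = -482187 + 2*√42/119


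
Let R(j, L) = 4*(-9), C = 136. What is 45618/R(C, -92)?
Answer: -7603/6 ≈ -1267.2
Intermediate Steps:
R(j, L) = -36
45618/R(C, -92) = 45618/(-36) = 45618*(-1/36) = -7603/6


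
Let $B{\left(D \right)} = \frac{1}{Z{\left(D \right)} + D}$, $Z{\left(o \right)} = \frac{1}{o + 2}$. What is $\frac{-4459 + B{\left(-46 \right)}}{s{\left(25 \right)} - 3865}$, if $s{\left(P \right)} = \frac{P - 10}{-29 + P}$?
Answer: $\frac{36118076}{31336875} \approx 1.1526$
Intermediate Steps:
$Z{\left(o \right)} = \frac{1}{2 + o}$
$s{\left(P \right)} = \frac{-10 + P}{-29 + P}$
$B{\left(D \right)} = \frac{1}{D + \frac{1}{2 + D}}$ ($B{\left(D \right)} = \frac{1}{\frac{1}{2 + D} + D} = \frac{1}{D + \frac{1}{2 + D}}$)
$\frac{-4459 + B{\left(-46 \right)}}{s{\left(25 \right)} - 3865} = \frac{-4459 + \frac{2 - 46}{1 - 46 \left(2 - 46\right)}}{\frac{-10 + 25}{-29 + 25} - 3865} = \frac{-4459 + \frac{1}{1 - -2024} \left(-44\right)}{\frac{1}{-4} \cdot 15 - 3865} = \frac{-4459 + \frac{1}{1 + 2024} \left(-44\right)}{\left(- \frac{1}{4}\right) 15 - 3865} = \frac{-4459 + \frac{1}{2025} \left(-44\right)}{- \frac{15}{4} - 3865} = \frac{-4459 + \frac{1}{2025} \left(-44\right)}{- \frac{15475}{4}} = \left(-4459 - \frac{44}{2025}\right) \left(- \frac{4}{15475}\right) = \left(- \frac{9029519}{2025}\right) \left(- \frac{4}{15475}\right) = \frac{36118076}{31336875}$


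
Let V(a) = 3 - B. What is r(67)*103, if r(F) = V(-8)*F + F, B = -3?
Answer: 48307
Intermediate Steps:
V(a) = 6 (V(a) = 3 - 1*(-3) = 3 + 3 = 6)
r(F) = 7*F (r(F) = 6*F + F = 7*F)
r(67)*103 = (7*67)*103 = 469*103 = 48307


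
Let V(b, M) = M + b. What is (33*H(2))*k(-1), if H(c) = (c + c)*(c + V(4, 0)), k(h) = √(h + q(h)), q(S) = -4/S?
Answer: 792*√3 ≈ 1371.8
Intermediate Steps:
k(h) = √(h - 4/h)
H(c) = 2*c*(4 + c) (H(c) = (c + c)*(c + (0 + 4)) = (2*c)*(c + 4) = (2*c)*(4 + c) = 2*c*(4 + c))
(33*H(2))*k(-1) = (33*(2*2*(4 + 2)))*√(-1 - 4/(-1)) = (33*(2*2*6))*√(-1 - 4*(-1)) = (33*24)*√(-1 + 4) = 792*√3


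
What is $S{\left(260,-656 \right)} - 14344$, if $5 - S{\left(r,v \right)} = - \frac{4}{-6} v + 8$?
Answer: $- \frac{41729}{3} \approx -13910.0$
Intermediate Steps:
$S{\left(r,v \right)} = -3 - \frac{2 v}{3}$ ($S{\left(r,v \right)} = 5 - \left(- \frac{4}{-6} v + 8\right) = 5 - \left(\left(-4\right) \left(- \frac{1}{6}\right) v + 8\right) = 5 - \left(\frac{2 v}{3} + 8\right) = 5 - \left(8 + \frac{2 v}{3}\right) = -3 - \frac{2 v}{3}$)
$S{\left(260,-656 \right)} - 14344 = \left(-3 - - \frac{1312}{3}\right) - 14344 = \left(-3 + \frac{1312}{3}\right) - 14344 = \frac{1303}{3} - 14344 = - \frac{41729}{3}$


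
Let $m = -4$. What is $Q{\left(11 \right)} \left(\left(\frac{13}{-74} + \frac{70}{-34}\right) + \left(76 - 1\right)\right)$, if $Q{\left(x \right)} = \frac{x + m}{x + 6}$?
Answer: $\frac{640773}{21386} \approx 29.962$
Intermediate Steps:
$Q{\left(x \right)} = \frac{-4 + x}{6 + x}$ ($Q{\left(x \right)} = \frac{x - 4}{x + 6} = \frac{-4 + x}{6 + x}$)
$Q{\left(11 \right)} \left(\left(\frac{13}{-74} + \frac{70}{-34}\right) + \left(76 - 1\right)\right) = \frac{-4 + 11}{6 + 11} \left(\left(\frac{13}{-74} + \frac{70}{-34}\right) + \left(76 - 1\right)\right) = \frac{1}{17} \cdot 7 \left(\left(13 \left(- \frac{1}{74}\right) + 70 \left(- \frac{1}{34}\right)\right) + 75\right) = \frac{1}{17} \cdot 7 \left(\left(- \frac{13}{74} - \frac{35}{17}\right) + 75\right) = \frac{7 \left(- \frac{2811}{1258} + 75\right)}{17} = \frac{7}{17} \cdot \frac{91539}{1258} = \frac{640773}{21386}$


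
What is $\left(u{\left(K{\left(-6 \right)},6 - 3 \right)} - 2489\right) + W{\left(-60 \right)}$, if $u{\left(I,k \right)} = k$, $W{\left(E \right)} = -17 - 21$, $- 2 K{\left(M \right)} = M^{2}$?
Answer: $-2524$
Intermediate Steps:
$K{\left(M \right)} = - \frac{M^{2}}{2}$
$W{\left(E \right)} = -38$
$\left(u{\left(K{\left(-6 \right)},6 - 3 \right)} - 2489\right) + W{\left(-60 \right)} = \left(\left(6 - 3\right) - 2489\right) - 38 = \left(3 - 2489\right) - 38 = -2486 - 38 = -2524$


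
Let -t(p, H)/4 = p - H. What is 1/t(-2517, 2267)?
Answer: 1/19136 ≈ 5.2257e-5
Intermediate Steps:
t(p, H) = -4*p + 4*H (t(p, H) = -4*(p - H) = -4*p + 4*H)
1/t(-2517, 2267) = 1/(-4*(-2517) + 4*2267) = 1/(10068 + 9068) = 1/19136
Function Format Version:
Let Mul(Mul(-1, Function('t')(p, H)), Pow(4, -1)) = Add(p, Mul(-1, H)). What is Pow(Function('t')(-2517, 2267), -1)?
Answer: Rational(1, 19136) ≈ 5.2257e-5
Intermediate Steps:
Function('t')(p, H) = Add(Mul(-4, p), Mul(4, H)) (Function('t')(p, H) = Mul(-4, Add(p, Mul(-1, H))) = Add(Mul(-4, p), Mul(4, H)))
Pow(Function('t')(-2517, 2267), -1) = Pow(Add(Mul(-4, -2517), Mul(4, 2267)), -1) = Pow(Add(10068, 9068), -1) = Pow(19136, -1) = Rational(1, 19136)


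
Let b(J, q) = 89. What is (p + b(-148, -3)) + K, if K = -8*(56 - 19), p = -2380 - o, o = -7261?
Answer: 4674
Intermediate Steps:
p = 4881 (p = -2380 - 1*(-7261) = -2380 + 7261 = 4881)
K = -296 (K = -8*37 = -296)
(p + b(-148, -3)) + K = (4881 + 89) - 296 = 4970 - 296 = 4674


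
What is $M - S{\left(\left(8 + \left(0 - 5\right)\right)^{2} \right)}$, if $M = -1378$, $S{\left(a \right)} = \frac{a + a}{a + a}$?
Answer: $-1379$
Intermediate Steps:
$S{\left(a \right)} = 1$ ($S{\left(a \right)} = \frac{2 a}{2 a} = 2 a \frac{1}{2 a} = 1$)
$M - S{\left(\left(8 + \left(0 - 5\right)\right)^{2} \right)} = -1378 - 1 = -1379$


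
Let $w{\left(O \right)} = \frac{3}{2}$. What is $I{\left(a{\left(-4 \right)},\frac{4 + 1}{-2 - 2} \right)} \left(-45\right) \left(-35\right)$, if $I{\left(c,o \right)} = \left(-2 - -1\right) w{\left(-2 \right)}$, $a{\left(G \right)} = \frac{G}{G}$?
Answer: $- \frac{4725}{2} \approx -2362.5$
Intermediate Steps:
$w{\left(O \right)} = \frac{3}{2}$ ($w{\left(O \right)} = 3 \cdot \frac{1}{2} = \frac{3}{2}$)
$a{\left(G \right)} = 1$
$I{\left(c,o \right)} = - \frac{3}{2}$ ($I{\left(c,o \right)} = \left(-2 - -1\right) \frac{3}{2} = \left(-2 + 1\right) \frac{3}{2} = \left(-1\right) \frac{3}{2} = - \frac{3}{2}$)
$I{\left(a{\left(-4 \right)},\frac{4 + 1}{-2 - 2} \right)} \left(-45\right) \left(-35\right) = \left(- \frac{3}{2}\right) \left(-45\right) \left(-35\right) = \frac{135}{2} \left(-35\right) = - \frac{4725}{2}$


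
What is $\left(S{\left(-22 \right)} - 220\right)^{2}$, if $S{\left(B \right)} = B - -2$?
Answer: $57600$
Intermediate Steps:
$S{\left(B \right)} = 2 + B$ ($S{\left(B \right)} = B + 2 = 2 + B$)
$\left(S{\left(-22 \right)} - 220\right)^{2} = \left(\left(2 - 22\right) - 220\right)^{2} = \left(-20 - 220\right)^{2} = \left(-240\right)^{2} = 57600$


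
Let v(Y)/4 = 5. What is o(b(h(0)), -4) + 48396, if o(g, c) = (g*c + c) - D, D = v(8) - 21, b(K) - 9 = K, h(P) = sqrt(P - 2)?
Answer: 48357 - 4*I*sqrt(2) ≈ 48357.0 - 5.6569*I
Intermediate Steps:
v(Y) = 20 (v(Y) = 4*5 = 20)
h(P) = sqrt(-2 + P)
b(K) = 9 + K
D = -1 (D = 20 - 21 = -1)
o(g, c) = 1 + c + c*g (o(g, c) = (g*c + c) - 1*(-1) = (c*g + c) + 1 = (c + c*g) + 1 = 1 + c + c*g)
o(b(h(0)), -4) + 48396 = (1 - 4 - 4*(9 + sqrt(-2 + 0))) + 48396 = (1 - 4 - 4*(9 + sqrt(-2))) + 48396 = (1 - 4 - 4*(9 + I*sqrt(2))) + 48396 = (1 - 4 + (-36 - 4*I*sqrt(2))) + 48396 = (-39 - 4*I*sqrt(2)) + 48396 = 48357 - 4*I*sqrt(2)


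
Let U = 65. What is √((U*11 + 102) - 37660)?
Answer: I*√36843 ≈ 191.95*I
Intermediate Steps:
√((U*11 + 102) - 37660) = √((65*11 + 102) - 37660) = √((715 + 102) - 37660) = √(817 - 37660) = √(-36843) = I*√36843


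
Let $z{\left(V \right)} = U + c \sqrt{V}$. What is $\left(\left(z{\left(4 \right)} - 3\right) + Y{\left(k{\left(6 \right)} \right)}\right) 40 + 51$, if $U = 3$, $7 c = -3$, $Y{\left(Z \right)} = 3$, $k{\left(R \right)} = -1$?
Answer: $\frac{957}{7} \approx 136.71$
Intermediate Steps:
$c = - \frac{3}{7}$ ($c = \frac{1}{7} \left(-3\right) = - \frac{3}{7} \approx -0.42857$)
$z{\left(V \right)} = 3 - \frac{3 \sqrt{V}}{7}$
$\left(\left(z{\left(4 \right)} - 3\right) + Y{\left(k{\left(6 \right)} \right)}\right) 40 + 51 = \left(\left(\left(3 - \frac{3 \sqrt{4}}{7}\right) - 3\right) + 3\right) 40 + 51 = \left(\left(\left(3 - \frac{6}{7}\right) - 3\right) + 3\right) 40 + 51 = \left(\left(\frac{15}{7} - 3\right) + 3\right) 40 + 51 = \left(- \frac{6}{7} + 3\right) 40 + 51 = \frac{15}{7} \cdot 40 + 51 = \frac{600}{7} + 51 = \frac{957}{7}$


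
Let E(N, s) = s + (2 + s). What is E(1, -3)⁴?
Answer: 256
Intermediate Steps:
E(N, s) = 2 + 2*s
E(1, -3)⁴ = (2 + 2*(-3))⁴ = (2 - 6)⁴ = (-4)⁴ = 256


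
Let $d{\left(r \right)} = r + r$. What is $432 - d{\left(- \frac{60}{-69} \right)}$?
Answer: $\frac{9896}{23} \approx 430.26$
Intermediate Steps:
$d{\left(r \right)} = 2 r$
$432 - d{\left(- \frac{60}{-69} \right)} = 432 - 2 \left(- \frac{60}{-69}\right) = 432 - 2 \left(\left(-60\right) \left(- \frac{1}{69}\right)\right) = 432 - 2 \cdot \frac{20}{23} = 432 - \frac{40}{23} = \frac{9896}{23}$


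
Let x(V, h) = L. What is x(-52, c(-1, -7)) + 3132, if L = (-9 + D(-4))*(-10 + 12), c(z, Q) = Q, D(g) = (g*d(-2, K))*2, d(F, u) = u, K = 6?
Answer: 3018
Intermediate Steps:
D(g) = 12*g (D(g) = (g*6)*2 = (6*g)*2 = 12*g)
L = -114 (L = (-9 + 12*(-4))*(-10 + 12) = (-9 - 48)*2 = -57*2 = -114)
x(V, h) = -114
x(-52, c(-1, -7)) + 3132 = -114 + 3132 = 3018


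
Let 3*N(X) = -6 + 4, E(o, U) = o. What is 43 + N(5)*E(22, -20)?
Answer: 85/3 ≈ 28.333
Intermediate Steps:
N(X) = -⅔ (N(X) = (-6 + 4)/3 = (⅓)*(-2) = -⅔)
43 + N(5)*E(22, -20) = 43 - ⅔*22 = 43 - 44/3 = 85/3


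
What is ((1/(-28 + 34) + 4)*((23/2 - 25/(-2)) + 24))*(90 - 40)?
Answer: 10000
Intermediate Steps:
((1/(-28 + 34) + 4)*((23/2 - 25/(-2)) + 24))*(90 - 40) = ((1/6 + 4)*((23*(½) - 25*(-½)) + 24))*50 = ((⅙ + 4)*((23/2 + 25/2) + 24))*50 = (25*(24 + 24)/6)*50 = ((25/6)*48)*50 = 200*50 = 10000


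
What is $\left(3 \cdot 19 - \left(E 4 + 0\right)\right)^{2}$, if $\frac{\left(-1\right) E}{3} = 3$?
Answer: $8649$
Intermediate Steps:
$E = -9$ ($E = \left(-3\right) 3 = -9$)
$\left(3 \cdot 19 - \left(E 4 + 0\right)\right)^{2} = \left(3 \cdot 19 - \left(\left(-9\right) 4 + 0\right)\right)^{2} = \left(57 - \left(-36 + 0\right)\right)^{2} = \left(57 - -36\right)^{2} = \left(57 + 36\right)^{2} = 93^{2} = 8649$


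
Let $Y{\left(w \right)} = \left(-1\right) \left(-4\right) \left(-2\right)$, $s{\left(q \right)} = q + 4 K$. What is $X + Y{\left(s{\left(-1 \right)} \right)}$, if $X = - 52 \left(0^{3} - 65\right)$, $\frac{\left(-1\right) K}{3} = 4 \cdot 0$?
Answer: $3372$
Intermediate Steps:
$K = 0$ ($K = - 3 \cdot 4 \cdot 0 = \left(-3\right) 0 = 0$)
$s{\left(q \right)} = q$ ($s{\left(q \right)} = q + 4 \cdot 0 = q + 0 = q$)
$Y{\left(w \right)} = -8$ ($Y{\left(w \right)} = 4 \left(-2\right) = -8$)
$X = 3380$ ($X = - 52 \left(0 - 65\right) = \left(-52\right) \left(-65\right) = 3380$)
$X + Y{\left(s{\left(-1 \right)} \right)} = 3380 - 8 = 3372$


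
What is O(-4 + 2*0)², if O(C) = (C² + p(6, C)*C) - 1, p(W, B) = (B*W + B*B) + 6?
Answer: 529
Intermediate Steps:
p(W, B) = 6 + B² + B*W (p(W, B) = (B*W + B²) + 6 = (B² + B*W) + 6 = 6 + B² + B*W)
O(C) = -1 + C² + C*(6 + C² + 6*C) (O(C) = (C² + (6 + C² + C*6)*C) - 1 = (C² + (6 + C² + 6*C)*C) - 1 = (C² + C*(6 + C² + 6*C)) - 1 = -1 + C² + C*(6 + C² + 6*C))
O(-4 + 2*0)² = (-1 + (-4 + 2*0)³ + 6*(-4 + 2*0) + 7*(-4 + 2*0)²)² = (-1 + (-4 + 0)³ + 6*(-4 + 0) + 7*(-4 + 0)²)² = (-1 + (-4)³ + 6*(-4) + 7*(-4)²)² = (-1 - 64 - 24 + 7*16)² = (-1 - 64 - 24 + 112)² = 23² = 529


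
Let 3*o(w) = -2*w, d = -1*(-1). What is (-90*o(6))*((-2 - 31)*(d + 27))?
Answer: -332640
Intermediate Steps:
d = 1
o(w) = -2*w/3 (o(w) = (-2*w)/3 = -2*w/3)
(-90*o(6))*((-2 - 31)*(d + 27)) = (-(-60)*6)*((-2 - 31)*(1 + 27)) = (-90*(-4))*(-33*28) = 360*(-924) = -332640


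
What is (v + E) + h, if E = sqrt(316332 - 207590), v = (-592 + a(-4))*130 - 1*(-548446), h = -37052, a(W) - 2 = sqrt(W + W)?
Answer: 434694 + sqrt(108742) + 260*I*sqrt(2) ≈ 4.3502e+5 + 367.7*I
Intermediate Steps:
a(W) = 2 + sqrt(2)*sqrt(W) (a(W) = 2 + sqrt(W + W) = 2 + sqrt(2*W) = 2 + sqrt(2)*sqrt(W))
v = 471746 + 260*I*sqrt(2) (v = (-592 + (2 + sqrt(2)*sqrt(-4)))*130 - 1*(-548446) = (-592 + (2 + sqrt(2)*(2*I)))*130 + 548446 = (-592 + (2 + 2*I*sqrt(2)))*130 + 548446 = (-590 + 2*I*sqrt(2))*130 + 548446 = (-76700 + 260*I*sqrt(2)) + 548446 = 471746 + 260*I*sqrt(2) ≈ 4.7175e+5 + 367.7*I)
E = sqrt(108742) ≈ 329.76
(v + E) + h = ((471746 + 260*I*sqrt(2)) + sqrt(108742)) - 37052 = (471746 + sqrt(108742) + 260*I*sqrt(2)) - 37052 = 434694 + sqrt(108742) + 260*I*sqrt(2)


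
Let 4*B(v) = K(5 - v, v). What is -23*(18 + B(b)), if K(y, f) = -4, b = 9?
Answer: -391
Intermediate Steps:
B(v) = -1 (B(v) = (¼)*(-4) = -1)
-23*(18 + B(b)) = -23*(18 - 1) = -23*17 = -391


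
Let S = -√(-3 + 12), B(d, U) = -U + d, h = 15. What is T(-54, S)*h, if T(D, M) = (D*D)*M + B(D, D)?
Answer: -131220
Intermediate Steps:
B(d, U) = d - U
S = -3 (S = -√9 = -1*3 = -3)
T(D, M) = M*D² (T(D, M) = (D*D)*M + (D - D) = D²*M + 0 = M*D² + 0 = M*D²)
T(-54, S)*h = -3*(-54)²*15 = -3*2916*15 = -8748*15 = -131220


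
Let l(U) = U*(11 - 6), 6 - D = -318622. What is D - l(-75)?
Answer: 319003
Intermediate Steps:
D = 318628 (D = 6 - 1*(-318622) = 6 + 318622 = 318628)
l(U) = 5*U (l(U) = U*5 = 5*U)
D - l(-75) = 318628 - 5*(-75) = 318628 - 1*(-375) = 318628 + 375 = 319003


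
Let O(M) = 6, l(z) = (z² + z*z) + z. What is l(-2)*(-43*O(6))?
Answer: -1548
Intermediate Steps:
l(z) = z + 2*z² (l(z) = (z² + z²) + z = 2*z² + z = z + 2*z²)
l(-2)*(-43*O(6)) = (-2*(1 + 2*(-2)))*(-43*6) = -2*(1 - 4)*(-258) = -2*(-3)*(-258) = 6*(-258) = -1548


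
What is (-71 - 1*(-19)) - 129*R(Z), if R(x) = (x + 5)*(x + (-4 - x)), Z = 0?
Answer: 2528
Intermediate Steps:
R(x) = -20 - 4*x (R(x) = (5 + x)*(-4) = -20 - 4*x)
(-71 - 1*(-19)) - 129*R(Z) = (-71 - 1*(-19)) - 129*(-20 - 4*0) = (-71 + 19) - 129*(-20 + 0) = -52 - 129*(-20) = -52 + 2580 = 2528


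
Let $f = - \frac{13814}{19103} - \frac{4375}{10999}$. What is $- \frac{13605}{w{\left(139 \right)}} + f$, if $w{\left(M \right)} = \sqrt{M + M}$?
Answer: $- \frac{235515811}{210113897} - \frac{13605 \sqrt{278}}{278} \approx -817.09$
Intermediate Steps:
$w{\left(M \right)} = \sqrt{2} \sqrt{M}$ ($w{\left(M \right)} = \sqrt{2 M} = \sqrt{2} \sqrt{M}$)
$f = - \frac{235515811}{210113897}$ ($f = \left(-13814\right) \frac{1}{19103} - \frac{4375}{10999} = - \frac{13814}{19103} - \frac{4375}{10999} = - \frac{235515811}{210113897} \approx -1.1209$)
$- \frac{13605}{w{\left(139 \right)}} + f = - \frac{13605}{\sqrt{2} \sqrt{139}} - \frac{235515811}{210113897} = - \frac{13605}{\sqrt{278}} - \frac{235515811}{210113897} = - 13605 \frac{\sqrt{278}}{278} - \frac{235515811}{210113897} = - \frac{13605 \sqrt{278}}{278} - \frac{235515811}{210113897} = - \frac{235515811}{210113897} - \frac{13605 \sqrt{278}}{278}$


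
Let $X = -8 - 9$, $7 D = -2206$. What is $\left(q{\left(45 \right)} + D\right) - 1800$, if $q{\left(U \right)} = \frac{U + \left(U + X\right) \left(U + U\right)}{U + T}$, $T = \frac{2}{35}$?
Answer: $- \frac{1195823}{581} \approx -2058.2$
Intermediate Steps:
$D = - \frac{2206}{7}$ ($D = \frac{1}{7} \left(-2206\right) = - \frac{2206}{7} \approx -315.14$)
$X = -17$ ($X = -8 - 9 = -17$)
$T = \frac{2}{35}$ ($T = 2 \cdot \frac{1}{35} = \frac{2}{35} \approx 0.057143$)
$q{\left(U \right)} = \frac{U + 2 U \left(-17 + U\right)}{\frac{2}{35} + U}$ ($q{\left(U \right)} = \frac{U + \left(U - 17\right) \left(U + U\right)}{U + \frac{2}{35}} = \frac{U + \left(-17 + U\right) 2 U}{\frac{2}{35} + U} = \frac{U + 2 U \left(-17 + U\right)}{\frac{2}{35} + U}$)
$\left(q{\left(45 \right)} + D\right) - 1800 = \left(35 \cdot 45 \frac{1}{2 + 35 \cdot 45} \left(-33 + 2 \cdot 45\right) - \frac{2206}{7}\right) - 1800 = \left(35 \cdot 45 \frac{1}{2 + 1575} \left(-33 + 90\right) - \frac{2206}{7}\right) - 1800 = \left(35 \cdot 45 \cdot \frac{1}{1577} \cdot 57 - \frac{2206}{7}\right) - 1800 = \left(\frac{4725}{83} - \frac{2206}{7}\right) - 1800 = - \frac{150023}{581} - 1800 = - \frac{1195823}{581}$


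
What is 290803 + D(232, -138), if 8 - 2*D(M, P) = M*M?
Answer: 263895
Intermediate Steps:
D(M, P) = 4 - M²/2 (D(M, P) = 4 - M*M/2 = 4 - M²/2)
290803 + D(232, -138) = 290803 + (4 - ½*232²) = 290803 + (4 - ½*53824) = 290803 + (4 - 26912) = 290803 - 26908 = 263895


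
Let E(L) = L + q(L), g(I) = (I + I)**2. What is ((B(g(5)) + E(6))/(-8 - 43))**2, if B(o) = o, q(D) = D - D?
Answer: 11236/2601 ≈ 4.3199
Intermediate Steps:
q(D) = 0
g(I) = 4*I**2 (g(I) = (2*I)**2 = 4*I**2)
E(L) = L (E(L) = L + 0 = L)
((B(g(5)) + E(6))/(-8 - 43))**2 = ((4*5**2 + 6)/(-8 - 43))**2 = ((4*25 + 6)/(-51))**2 = ((100 + 6)*(-1/51))**2 = (106*(-1/51))**2 = (-106/51)**2 = 11236/2601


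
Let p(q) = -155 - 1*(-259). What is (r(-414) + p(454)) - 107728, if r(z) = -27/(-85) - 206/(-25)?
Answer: -45736563/425 ≈ -1.0762e+5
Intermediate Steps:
p(q) = 104 (p(q) = -155 + 259 = 104)
r(z) = 3637/425 (r(z) = -27*(-1/85) - 206*(-1/25) = 27/85 + 206/25 = 3637/425)
(r(-414) + p(454)) - 107728 = (3637/425 + 104) - 107728 = 47837/425 - 107728 = -45736563/425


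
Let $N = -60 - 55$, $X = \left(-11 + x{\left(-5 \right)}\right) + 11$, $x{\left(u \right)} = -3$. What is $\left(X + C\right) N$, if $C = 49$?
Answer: $-5290$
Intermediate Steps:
$X = -3$ ($X = \left(-11 - 3\right) + 11 = -14 + 11 = -3$)
$N = -115$ ($N = -60 - 55 = -115$)
$\left(X + C\right) N = \left(-3 + 49\right) \left(-115\right) = 46 \left(-115\right) = -5290$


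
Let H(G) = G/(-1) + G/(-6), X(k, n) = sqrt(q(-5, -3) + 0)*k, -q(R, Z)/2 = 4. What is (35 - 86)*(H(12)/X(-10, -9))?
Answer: 357*I*sqrt(2)/20 ≈ 25.244*I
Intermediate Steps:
q(R, Z) = -8 (q(R, Z) = -2*4 = -8)
X(k, n) = 2*I*k*sqrt(2) (X(k, n) = sqrt(-8 + 0)*k = sqrt(-8)*k = (2*I*sqrt(2))*k = 2*I*k*sqrt(2))
H(G) = -7*G/6 (H(G) = G*(-1) + G*(-1/6) = -G - G/6 = -7*G/6)
(35 - 86)*(H(12)/X(-10, -9)) = (35 - 86)*((-7/6*12)/((2*I*(-10)*sqrt(2)))) = -(-714)/((-20*I*sqrt(2))) = -(-714)*I*sqrt(2)/40 = -(-357)*I*sqrt(2)/20 = 357*I*sqrt(2)/20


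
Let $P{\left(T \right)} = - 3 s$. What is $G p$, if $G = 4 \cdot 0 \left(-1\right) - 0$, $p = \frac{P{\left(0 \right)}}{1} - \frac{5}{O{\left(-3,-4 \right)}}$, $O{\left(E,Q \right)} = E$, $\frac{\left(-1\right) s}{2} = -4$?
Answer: $0$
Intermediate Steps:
$s = 8$ ($s = \left(-2\right) \left(-4\right) = 8$)
$P{\left(T \right)} = -24$ ($P{\left(T \right)} = \left(-3\right) 8 = -24$)
$p = - \frac{67}{3}$ ($p = - \frac{24}{1} - \frac{5}{-3} = \left(-24\right) 1 - - \frac{5}{3} = -24 + \frac{5}{3} = - \frac{67}{3} \approx -22.333$)
$G = 0$ ($G = 0 \left(-1\right) + 0 = 0 + 0 = 0$)
$G p = 0 \left(- \frac{67}{3}\right) = 0$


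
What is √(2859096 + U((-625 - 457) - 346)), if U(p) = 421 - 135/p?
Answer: √161974486303/238 ≈ 1691.0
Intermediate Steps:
√(2859096 + U((-625 - 457) - 346)) = √(2859096 + (421 - 135/((-625 - 457) - 346))) = √(2859096 + (421 - 135/(-1082 - 346))) = √(2859096 + (421 - 135/(-1428))) = √(2859096 + (421 - 135*(-1/1428))) = √(2859096 + (421 + 45/476)) = √(2859096 + 200441/476) = √(1361130137/476) = √161974486303/238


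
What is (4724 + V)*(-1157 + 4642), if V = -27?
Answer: 16369045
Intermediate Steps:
(4724 + V)*(-1157 + 4642) = (4724 - 27)*(-1157 + 4642) = 4697*3485 = 16369045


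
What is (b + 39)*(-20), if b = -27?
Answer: -240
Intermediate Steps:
(b + 39)*(-20) = (-27 + 39)*(-20) = 12*(-20) = -240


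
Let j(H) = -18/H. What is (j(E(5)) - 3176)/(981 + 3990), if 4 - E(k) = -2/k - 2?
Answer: -50861/79536 ≈ -0.63947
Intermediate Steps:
E(k) = 6 + 2/k (E(k) = 4 - (-2/k - 2) = 4 - (-2 - 2/k) = 4 + (2 + 2/k) = 6 + 2/k)
(j(E(5)) - 3176)/(981 + 3990) = (-18/(6 + 2/5) - 3176)/(981 + 3990) = (-18/(6 + 2*(⅕)) - 3176)/4971 = (-18/(6 + ⅖) - 3176)*(1/4971) = (-18/32/5 - 3176)*(1/4971) = (-18*5/32 - 3176)*(1/4971) = (-45/16 - 3176)*(1/4971) = -50861/16*1/4971 = -50861/79536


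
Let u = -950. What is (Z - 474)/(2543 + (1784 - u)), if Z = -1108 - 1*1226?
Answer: -936/1759 ≈ -0.53212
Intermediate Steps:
Z = -2334 (Z = -1108 - 1226 = -2334)
(Z - 474)/(2543 + (1784 - u)) = (-2334 - 474)/(2543 + (1784 - 1*(-950))) = -2808/(2543 + (1784 + 950)) = -2808/(2543 + 2734) = -2808/5277 = -2808*1/5277 = -936/1759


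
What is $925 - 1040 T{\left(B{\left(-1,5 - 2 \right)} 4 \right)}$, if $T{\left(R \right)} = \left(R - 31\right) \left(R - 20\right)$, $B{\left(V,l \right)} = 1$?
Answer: $-448355$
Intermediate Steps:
$T{\left(R \right)} = \left(-31 + R\right) \left(-20 + R\right)$
$925 - 1040 T{\left(B{\left(-1,5 - 2 \right)} 4 \right)} = 925 - 1040 \left(620 + \left(1 \cdot 4\right)^{2} - 51 \cdot 1 \cdot 4\right) = 925 - 1040 \left(620 + 4^{2} - 204\right) = 925 - 1040 \left(620 + 16 - 204\right) = 925 - 449280 = -448355$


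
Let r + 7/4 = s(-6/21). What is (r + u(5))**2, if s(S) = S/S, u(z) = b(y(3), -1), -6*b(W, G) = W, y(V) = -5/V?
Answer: 289/1296 ≈ 0.22299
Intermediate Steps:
b(W, G) = -W/6
u(z) = 5/18 (u(z) = -(-5)/(6*3) = -1/6*(-5/3) = 5/18)
s(S) = 1
r = -3/4 (r = -7/4 + 1 = -3/4 ≈ -0.75000)
(r + u(5))**2 = (-3/4 + 5/18)**2 = (-17/36)**2 = 289/1296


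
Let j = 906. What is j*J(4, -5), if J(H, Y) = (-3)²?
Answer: 8154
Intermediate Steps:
J(H, Y) = 9
j*J(4, -5) = 906*9 = 8154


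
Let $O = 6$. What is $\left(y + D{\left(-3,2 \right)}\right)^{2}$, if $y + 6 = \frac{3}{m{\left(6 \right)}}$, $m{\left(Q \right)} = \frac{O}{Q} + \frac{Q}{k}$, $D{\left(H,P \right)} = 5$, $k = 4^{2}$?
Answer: $\frac{169}{121} \approx 1.3967$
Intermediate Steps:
$k = 16$
$m{\left(Q \right)} = \frac{6}{Q} + \frac{Q}{16}$
$y = - \frac{42}{11}$ ($y = -6 + \frac{3}{\frac{6}{6} + \frac{1}{16} \cdot 6} = -6 + \frac{3}{6 \cdot \frac{1}{6} + \frac{3}{8}} = -6 + \frac{3}{1 + \frac{3}{8}} = -6 + \frac{3}{\frac{11}{8}} = -6 + 3 \cdot \frac{8}{11} = -6 + \frac{24}{11} = - \frac{42}{11} \approx -3.8182$)
$\left(y + D{\left(-3,2 \right)}\right)^{2} = \left(- \frac{42}{11} + 5\right)^{2} = \left(\frac{13}{11}\right)^{2} = \frac{169}{121}$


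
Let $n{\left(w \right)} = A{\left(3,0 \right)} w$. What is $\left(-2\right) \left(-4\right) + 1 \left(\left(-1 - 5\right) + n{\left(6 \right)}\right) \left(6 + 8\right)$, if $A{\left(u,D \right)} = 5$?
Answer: $344$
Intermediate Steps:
$n{\left(w \right)} = 5 w$
$\left(-2\right) \left(-4\right) + 1 \left(\left(-1 - 5\right) + n{\left(6 \right)}\right) \left(6 + 8\right) = \left(-2\right) \left(-4\right) + 1 \left(\left(-1 - 5\right) + 5 \cdot 6\right) \left(6 + 8\right) = 8 + 1 \left(\left(-1 - 5\right) + 30\right) 14 = 8 + 1 \left(-6 + 30\right) 14 = 8 + 1 \cdot 24 \cdot 14 = 8 + 1 \cdot 336 = 8 + 336 = 344$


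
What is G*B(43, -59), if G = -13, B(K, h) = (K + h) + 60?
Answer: -572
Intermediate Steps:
B(K, h) = 60 + K + h
G*B(43, -59) = -13*(60 + 43 - 59) = -13*44 = -572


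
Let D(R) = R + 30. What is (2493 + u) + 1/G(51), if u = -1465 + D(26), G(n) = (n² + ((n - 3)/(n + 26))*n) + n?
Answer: 224010845/206652 ≈ 1084.0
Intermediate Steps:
D(R) = 30 + R
G(n) = n + n² + n*(-3 + n)/(26 + n) (G(n) = (n² + ((-3 + n)/(26 + n))*n) + n = (n² + n*(-3 + n)/(26 + n)) + n = n + n² + n*(-3 + n)/(26 + n))
u = -1409 (u = -1465 + (30 + 26) = -1465 + 56 = -1409)
(2493 + u) + 1/G(51) = (2493 - 1409) + 1/(51*(23 + 51² + 28*51)/(26 + 51)) = 1084 + 1/(51*(23 + 2601 + 1428)/77) = 1084 + 1/(51*(1/77)*4052) = 1084 + 1/(206652/77) = 1084 + 77/206652 = 224010845/206652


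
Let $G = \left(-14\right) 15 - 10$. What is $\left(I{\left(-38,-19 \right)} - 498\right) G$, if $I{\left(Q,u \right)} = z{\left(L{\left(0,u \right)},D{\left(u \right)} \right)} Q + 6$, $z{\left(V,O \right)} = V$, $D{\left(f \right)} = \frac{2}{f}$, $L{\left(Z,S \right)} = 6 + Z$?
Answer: $158400$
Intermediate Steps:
$G = -220$ ($G = -210 - 10 = -220$)
$I{\left(Q,u \right)} = 6 + 6 Q$ ($I{\left(Q,u \right)} = \left(6 + 0\right) Q + 6 = 6 Q + 6 = 6 + 6 Q$)
$\left(I{\left(-38,-19 \right)} - 498\right) G = \left(\left(6 + 6 \left(-38\right)\right) - 498\right) \left(-220\right) = \left(\left(6 - 228\right) - 498\right) \left(-220\right) = \left(-222 - 498\right) \left(-220\right) = \left(-720\right) \left(-220\right) = 158400$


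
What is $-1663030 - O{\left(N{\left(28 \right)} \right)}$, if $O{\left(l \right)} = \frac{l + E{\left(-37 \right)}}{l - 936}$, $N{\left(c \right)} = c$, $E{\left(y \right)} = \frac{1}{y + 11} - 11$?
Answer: $- \frac{39260811799}{23608} \approx -1.663 \cdot 10^{6}$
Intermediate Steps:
$E{\left(y \right)} = -11 + \frac{1}{11 + y}$ ($E{\left(y \right)} = \frac{1}{11 + y} - 11 = -11 + \frac{1}{11 + y}$)
$O{\left(l \right)} = \frac{- \frac{287}{26} + l}{-936 + l}$ ($O{\left(l \right)} = \frac{l + \frac{-120 - -407}{11 - 37}}{l - 936} = \frac{l + \frac{-120 + 407}{-26}}{-936 + l} = \frac{l - \frac{287}{26}}{-936 + l} = \frac{- \frac{287}{26} + l}{-936 + l}$)
$-1663030 - O{\left(N{\left(28 \right)} \right)} = -1663030 - \frac{- \frac{287}{26} + 28}{-936 + 28} = -1663030 - \frac{1}{-908} \cdot \frac{441}{26} = -1663030 - \left(- \frac{1}{908}\right) \frac{441}{26} = -1663030 - - \frac{441}{23608} = -1663030 + \frac{441}{23608} = - \frac{39260811799}{23608}$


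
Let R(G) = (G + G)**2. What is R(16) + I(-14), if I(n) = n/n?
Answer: 1025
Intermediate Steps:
I(n) = 1
R(G) = 4*G**2 (R(G) = (2*G)**2 = 4*G**2)
R(16) + I(-14) = 4*16**2 + 1 = 4*256 + 1 = 1024 + 1 = 1025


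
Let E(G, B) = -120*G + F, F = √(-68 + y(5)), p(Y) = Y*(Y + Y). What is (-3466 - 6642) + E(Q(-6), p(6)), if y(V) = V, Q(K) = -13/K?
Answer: -10368 + 3*I*√7 ≈ -10368.0 + 7.9373*I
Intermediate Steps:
p(Y) = 2*Y² (p(Y) = Y*(2*Y) = 2*Y²)
F = 3*I*√7 (F = √(-68 + 5) = √(-63) = 3*I*√7 ≈ 7.9373*I)
E(G, B) = -120*G + 3*I*√7
(-3466 - 6642) + E(Q(-6), p(6)) = (-3466 - 6642) + (-(-1560)/(-6) + 3*I*√7) = -10108 + (-(-1560)*(-1)/6 + 3*I*√7) = -10108 + (-120*13/6 + 3*I*√7) = -10108 + (-260 + 3*I*√7) = -10368 + 3*I*√7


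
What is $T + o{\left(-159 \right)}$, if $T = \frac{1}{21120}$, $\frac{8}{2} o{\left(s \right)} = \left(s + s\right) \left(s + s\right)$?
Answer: $\frac{533934721}{21120} \approx 25281.0$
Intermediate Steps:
$o{\left(s \right)} = s^{2}$ ($o{\left(s \right)} = \frac{\left(s + s\right) \left(s + s\right)}{4} = \frac{2 s 2 s}{4} = \frac{4 s^{2}}{4} = s^{2}$)
$T = \frac{1}{21120} \approx 4.7348 \cdot 10^{-5}$
$T + o{\left(-159 \right)} = \frac{1}{21120} + \left(-159\right)^{2} = \frac{1}{21120} + 25281 = \frac{533934721}{21120}$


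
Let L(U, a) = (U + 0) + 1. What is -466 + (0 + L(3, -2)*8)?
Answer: -434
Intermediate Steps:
L(U, a) = 1 + U (L(U, a) = U + 1 = 1 + U)
-466 + (0 + L(3, -2)*8) = -466 + (0 + (1 + 3)*8) = -466 + (0 + 4*8) = -466 + (0 + 32) = -466 + 32 = -434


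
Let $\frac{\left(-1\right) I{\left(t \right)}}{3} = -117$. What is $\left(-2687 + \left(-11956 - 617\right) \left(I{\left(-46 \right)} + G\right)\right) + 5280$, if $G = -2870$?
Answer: $31673980$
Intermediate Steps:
$I{\left(t \right)} = 351$ ($I{\left(t \right)} = \left(-3\right) \left(-117\right) = 351$)
$\left(-2687 + \left(-11956 - 617\right) \left(I{\left(-46 \right)} + G\right)\right) + 5280 = \left(-2687 + \left(-11956 - 617\right) \left(351 - 2870\right)\right) + 5280 = \left(-2687 - -31671387\right) + 5280 = \left(-2687 + 31671387\right) + 5280 = 31668700 + 5280 = 31673980$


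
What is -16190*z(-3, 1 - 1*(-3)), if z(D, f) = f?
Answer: -64760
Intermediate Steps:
-16190*z(-3, 1 - 1*(-3)) = -16190*(1 - 1*(-3)) = -16190*(1 + 3) = -16190*4 = -64760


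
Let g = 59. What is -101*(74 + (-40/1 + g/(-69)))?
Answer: -230987/69 ≈ -3347.6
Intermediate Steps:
-101*(74 + (-40/1 + g/(-69))) = -101*(74 + (-40/1 + 59/(-69))) = -101*(74 + (-40*1 + 59*(-1/69))) = -101*(74 + (-40 - 59/69)) = -101*(74 - 2819/69) = -101*2287/69 = -230987/69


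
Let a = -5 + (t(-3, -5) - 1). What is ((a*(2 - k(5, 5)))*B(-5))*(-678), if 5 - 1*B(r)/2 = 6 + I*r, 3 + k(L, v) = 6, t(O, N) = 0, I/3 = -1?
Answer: 130176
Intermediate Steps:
I = -3 (I = 3*(-1) = -3)
k(L, v) = 3 (k(L, v) = -3 + 6 = 3)
B(r) = -2 + 6*r (B(r) = 10 - 2*(6 - 3*r) = 10 + (-12 + 6*r) = -2 + 6*r)
a = -6 (a = -5 + (0 - 1) = -5 - 1 = -6)
((a*(2 - k(5, 5)))*B(-5))*(-678) = ((-6*(2 - 1*3))*(-2 + 6*(-5)))*(-678) = ((-6*(2 - 3))*(-2 - 30))*(-678) = (-6*(-1)*(-32))*(-678) = (6*(-32))*(-678) = -192*(-678) = 130176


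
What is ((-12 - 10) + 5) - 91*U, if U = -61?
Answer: 5534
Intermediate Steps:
((-12 - 10) + 5) - 91*U = ((-12 - 10) + 5) - 91*(-61) = (-22 + 5) + 5551 = -17 + 5551 = 5534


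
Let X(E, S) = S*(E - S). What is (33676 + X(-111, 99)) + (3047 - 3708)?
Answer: 12225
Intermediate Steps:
(33676 + X(-111, 99)) + (3047 - 3708) = (33676 + 99*(-111 - 1*99)) + (3047 - 3708) = (33676 + 99*(-111 - 99)) - 661 = (33676 + 99*(-210)) - 661 = (33676 - 20790) - 661 = 12886 - 661 = 12225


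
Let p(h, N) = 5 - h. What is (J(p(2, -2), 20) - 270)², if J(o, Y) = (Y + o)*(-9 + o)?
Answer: 166464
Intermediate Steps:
J(o, Y) = (-9 + o)*(Y + o)
(J(p(2, -2), 20) - 270)² = (((5 - 1*2)² - 9*20 - 9*(5 - 1*2) + 20*(5 - 1*2)) - 270)² = (((5 - 2)² - 180 - 9*(5 - 2) + 20*(5 - 2)) - 270)² = ((3² - 180 - 9*3 + 20*3) - 270)² = ((9 - 180 - 27 + 60) - 270)² = (-138 - 270)² = (-408)² = 166464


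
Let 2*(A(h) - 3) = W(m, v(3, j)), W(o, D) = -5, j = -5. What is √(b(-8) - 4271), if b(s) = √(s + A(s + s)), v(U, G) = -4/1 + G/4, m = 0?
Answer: √(-17084 + 2*I*√30)/2 ≈ 0.020952 + 65.353*I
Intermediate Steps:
v(U, G) = -4 + G/4 (v(U, G) = -4*1 + G*(¼) = -4 + G/4)
A(h) = ½ (A(h) = 3 + (½)*(-5) = 3 - 5/2 = ½)
b(s) = √(½ + s) (b(s) = √(s + ½) = √(½ + s))
√(b(-8) - 4271) = √(√(2 + 4*(-8))/2 - 4271) = √(√(2 - 32)/2 - 4271) = √(√(-30)/2 - 4271) = √((I*√30)/2 - 4271) = √(I*√30/2 - 4271) = √(-4271 + I*√30/2)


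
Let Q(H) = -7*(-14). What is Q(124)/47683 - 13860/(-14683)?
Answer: 662325314/700129489 ≈ 0.94600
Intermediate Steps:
Q(H) = 98
Q(124)/47683 - 13860/(-14683) = 98/47683 - 13860/(-14683) = 98*(1/47683) - 13860*(-1/14683) = 98/47683 + 13860/14683 = 662325314/700129489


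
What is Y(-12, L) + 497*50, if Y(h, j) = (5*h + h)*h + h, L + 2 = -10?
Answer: 25702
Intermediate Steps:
L = -12 (L = -2 - 10 = -12)
Y(h, j) = h + 6*h² (Y(h, j) = (6*h)*h + h = 6*h² + h = h + 6*h²)
Y(-12, L) + 497*50 = -12*(1 + 6*(-12)) + 497*50 = -12*(1 - 72) + 24850 = -12*(-71) + 24850 = 852 + 24850 = 25702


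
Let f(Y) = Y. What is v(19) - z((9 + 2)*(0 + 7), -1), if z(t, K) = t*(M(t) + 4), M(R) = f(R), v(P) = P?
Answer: -6218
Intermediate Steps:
M(R) = R
z(t, K) = t*(4 + t) (z(t, K) = t*(t + 4) = t*(4 + t))
v(19) - z((9 + 2)*(0 + 7), -1) = 19 - (9 + 2)*(0 + 7)*(4 + (9 + 2)*(0 + 7)) = 19 - 11*7*(4 + 11*7) = 19 - 77*(4 + 77) = 19 - 77*81 = 19 - 1*6237 = 19 - 6237 = -6218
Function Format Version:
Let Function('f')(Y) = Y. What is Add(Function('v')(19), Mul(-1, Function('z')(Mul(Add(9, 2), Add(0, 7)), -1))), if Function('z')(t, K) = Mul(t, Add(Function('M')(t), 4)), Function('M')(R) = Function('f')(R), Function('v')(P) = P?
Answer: -6218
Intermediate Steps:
Function('M')(R) = R
Function('z')(t, K) = Mul(t, Add(4, t)) (Function('z')(t, K) = Mul(t, Add(t, 4)) = Mul(t, Add(4, t)))
Add(Function('v')(19), Mul(-1, Function('z')(Mul(Add(9, 2), Add(0, 7)), -1))) = Add(19, Mul(-1, Mul(Mul(Add(9, 2), Add(0, 7)), Add(4, Mul(Add(9, 2), Add(0, 7)))))) = Add(19, Mul(-1, Mul(Mul(11, 7), Add(4, Mul(11, 7))))) = Add(19, Mul(-1, Mul(77, Add(4, 77)))) = Add(19, Mul(-1, Mul(77, 81))) = Add(19, Mul(-1, 6237)) = Add(19, -6237) = -6218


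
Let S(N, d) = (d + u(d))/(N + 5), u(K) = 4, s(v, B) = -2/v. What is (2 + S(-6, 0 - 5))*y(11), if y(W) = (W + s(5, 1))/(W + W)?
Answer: 159/110 ≈ 1.4455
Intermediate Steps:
y(W) = (-⅖ + W)/(2*W) (y(W) = (W - 2/5)/(W + W) = (W - 2*⅕)/((2*W)) = (W - ⅖)*(1/(2*W)) = (-⅖ + W)*(1/(2*W)) = (-⅖ + W)/(2*W))
S(N, d) = (4 + d)/(5 + N) (S(N, d) = (d + 4)/(N + 5) = (4 + d)/(5 + N))
(2 + S(-6, 0 - 5))*y(11) = (2 + (4 + (0 - 5))/(5 - 6))*((⅒)*(-2 + 5*11)/11) = (2 + (4 - 5)/(-1))*((⅒)*(1/11)*(-2 + 55)) = (2 - 1*(-1))*((⅒)*(1/11)*53) = (2 + 1)*(53/110) = 3*(53/110) = 159/110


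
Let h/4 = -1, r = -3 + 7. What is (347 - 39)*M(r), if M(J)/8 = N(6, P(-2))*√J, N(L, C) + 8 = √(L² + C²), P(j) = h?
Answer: -39424 + 9856*√13 ≈ -3887.7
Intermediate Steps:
r = 4
h = -4 (h = 4*(-1) = -4)
P(j) = -4
N(L, C) = -8 + √(C² + L²) (N(L, C) = -8 + √(L² + C²) = -8 + √(C² + L²))
M(J) = 8*√J*(-8 + 2*√13) (M(J) = 8*((-8 + √((-4)² + 6²))*√J) = 8*((-8 + √(16 + 36))*√J) = 8*((-8 + √52)*√J) = 8*((-8 + 2*√13)*√J) = 8*(√J*(-8 + 2*√13)) = 8*√J*(-8 + 2*√13))
(347 - 39)*M(r) = (347 - 39)*(16*√4*(-4 + √13)) = 308*(16*2*(-4 + √13)) = 308*(-128 + 32*√13) = -39424 + 9856*√13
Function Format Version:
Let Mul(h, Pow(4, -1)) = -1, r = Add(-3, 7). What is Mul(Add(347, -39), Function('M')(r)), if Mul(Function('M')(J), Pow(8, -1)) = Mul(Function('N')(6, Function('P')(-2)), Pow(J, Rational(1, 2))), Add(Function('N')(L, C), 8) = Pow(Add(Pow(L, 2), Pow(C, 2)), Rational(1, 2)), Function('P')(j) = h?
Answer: Add(-39424, Mul(9856, Pow(13, Rational(1, 2)))) ≈ -3887.7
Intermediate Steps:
r = 4
h = -4 (h = Mul(4, -1) = -4)
Function('P')(j) = -4
Function('N')(L, C) = Add(-8, Pow(Add(Pow(C, 2), Pow(L, 2)), Rational(1, 2))) (Function('N')(L, C) = Add(-8, Pow(Add(Pow(L, 2), Pow(C, 2)), Rational(1, 2))) = Add(-8, Pow(Add(Pow(C, 2), Pow(L, 2)), Rational(1, 2))))
Function('M')(J) = Mul(8, Pow(J, Rational(1, 2)), Add(-8, Mul(2, Pow(13, Rational(1, 2))))) (Function('M')(J) = Mul(8, Mul(Add(-8, Pow(Add(Pow(-4, 2), Pow(6, 2)), Rational(1, 2))), Pow(J, Rational(1, 2)))) = Mul(8, Mul(Add(-8, Pow(Add(16, 36), Rational(1, 2))), Pow(J, Rational(1, 2)))) = Mul(8, Mul(Add(-8, Pow(52, Rational(1, 2))), Pow(J, Rational(1, 2)))) = Mul(8, Mul(Add(-8, Mul(2, Pow(13, Rational(1, 2)))), Pow(J, Rational(1, 2)))) = Mul(8, Mul(Pow(J, Rational(1, 2)), Add(-8, Mul(2, Pow(13, Rational(1, 2)))))) = Mul(8, Pow(J, Rational(1, 2)), Add(-8, Mul(2, Pow(13, Rational(1, 2))))))
Mul(Add(347, -39), Function('M')(r)) = Mul(Add(347, -39), Mul(16, Pow(4, Rational(1, 2)), Add(-4, Pow(13, Rational(1, 2))))) = Mul(308, Mul(16, 2, Add(-4, Pow(13, Rational(1, 2))))) = Mul(308, Add(-128, Mul(32, Pow(13, Rational(1, 2))))) = Add(-39424, Mul(9856, Pow(13, Rational(1, 2))))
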